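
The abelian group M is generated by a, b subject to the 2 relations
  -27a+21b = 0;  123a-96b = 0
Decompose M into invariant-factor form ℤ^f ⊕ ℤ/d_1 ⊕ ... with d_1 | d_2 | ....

rank_ℚ(R)=2; free=2−2=0
SNF(R) diag = [3, 3] → torsion [3, 3]

Answer: M ≅ ℤ/3 ⊕ ℤ/3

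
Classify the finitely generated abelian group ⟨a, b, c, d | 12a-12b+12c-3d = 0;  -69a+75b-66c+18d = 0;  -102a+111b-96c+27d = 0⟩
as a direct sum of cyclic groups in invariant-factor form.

Answer: M ≅ ℤ^1 ⊕ ℤ/3 ⊕ ℤ/3 ⊕ ℤ/3

Derivation:
rank_ℚ(R)=3; free=4−3=1
SNF(R) diag = [3, 3, 3] → torsion [3, 3, 3]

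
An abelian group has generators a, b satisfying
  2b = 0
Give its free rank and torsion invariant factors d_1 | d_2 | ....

Answer: M ≅ ℤ^1 ⊕ ℤ/2

Derivation:
rank_ℚ(R)=1; free=2−1=1
SNF(R) diag = [2] → torsion [2]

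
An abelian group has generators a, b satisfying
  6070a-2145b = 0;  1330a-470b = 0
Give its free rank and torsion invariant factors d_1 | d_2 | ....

rank_ℚ(R)=2; free=2−2=0
SNF(R) diag = [5, 10] → torsion [5, 10]

Answer: M ≅ ℤ/5 ⊕ ℤ/10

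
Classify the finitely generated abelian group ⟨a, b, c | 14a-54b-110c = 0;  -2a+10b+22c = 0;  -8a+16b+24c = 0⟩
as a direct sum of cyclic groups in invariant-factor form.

Answer: M ≅ ℤ/2 ⊕ ℤ/4 ⊕ ℤ/8

Derivation:
rank_ℚ(R)=3; free=3−3=0
SNF(R) diag = [2, 4, 8] → torsion [2, 4, 8]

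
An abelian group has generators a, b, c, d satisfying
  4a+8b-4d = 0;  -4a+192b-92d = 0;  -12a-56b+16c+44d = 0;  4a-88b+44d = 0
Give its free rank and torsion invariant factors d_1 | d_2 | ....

rank_ℚ(R)=4; free=4−4=0
SNF(R) diag = [4, 8, 16, 48] → torsion [4, 8, 16, 48]

Answer: M ≅ ℤ/4 ⊕ ℤ/8 ⊕ ℤ/16 ⊕ ℤ/48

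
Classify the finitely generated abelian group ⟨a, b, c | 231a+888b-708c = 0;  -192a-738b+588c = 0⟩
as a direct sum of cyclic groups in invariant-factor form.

rank_ℚ(R)=2; free=3−2=1
SNF(R) diag = [3, 6] → torsion [3, 6]

Answer: M ≅ ℤ^1 ⊕ ℤ/3 ⊕ ℤ/6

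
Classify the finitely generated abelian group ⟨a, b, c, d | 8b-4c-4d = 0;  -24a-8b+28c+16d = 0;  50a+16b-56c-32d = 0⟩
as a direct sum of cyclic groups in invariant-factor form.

rank_ℚ(R)=3; free=4−3=1
SNF(R) diag = [2, 4, 12] → torsion [2, 4, 12]

Answer: M ≅ ℤ^1 ⊕ ℤ/2 ⊕ ℤ/4 ⊕ ℤ/12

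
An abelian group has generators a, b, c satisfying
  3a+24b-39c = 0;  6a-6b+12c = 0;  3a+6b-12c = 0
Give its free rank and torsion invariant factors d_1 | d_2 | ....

rank_ℚ(R)=3; free=3−3=0
SNF(R) diag = [3, 9, 18] → torsion [3, 9, 18]

Answer: M ≅ ℤ/3 ⊕ ℤ/9 ⊕ ℤ/18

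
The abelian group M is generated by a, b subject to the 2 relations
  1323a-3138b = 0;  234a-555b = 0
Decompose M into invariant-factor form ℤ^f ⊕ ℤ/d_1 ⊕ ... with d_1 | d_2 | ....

rank_ℚ(R)=2; free=2−2=0
SNF(R) diag = [3, 9] → torsion [3, 9]

Answer: M ≅ ℤ/3 ⊕ ℤ/9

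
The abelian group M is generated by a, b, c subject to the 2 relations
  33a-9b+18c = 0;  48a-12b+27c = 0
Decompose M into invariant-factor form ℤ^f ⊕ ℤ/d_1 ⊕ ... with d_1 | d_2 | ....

Answer: M ≅ ℤ^1 ⊕ ℤ/3 ⊕ ℤ/3

Derivation:
rank_ℚ(R)=2; free=3−2=1
SNF(R) diag = [3, 3] → torsion [3, 3]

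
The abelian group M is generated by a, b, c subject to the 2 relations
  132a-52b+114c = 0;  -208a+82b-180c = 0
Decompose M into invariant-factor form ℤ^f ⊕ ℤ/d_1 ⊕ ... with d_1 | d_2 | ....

rank_ℚ(R)=2; free=3−2=1
SNF(R) diag = [2, 2] → torsion [2, 2]

Answer: M ≅ ℤ^1 ⊕ ℤ/2 ⊕ ℤ/2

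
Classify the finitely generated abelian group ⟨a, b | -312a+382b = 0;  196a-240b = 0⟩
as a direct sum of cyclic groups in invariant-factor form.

rank_ℚ(R)=2; free=2−2=0
SNF(R) diag = [2, 4] → torsion [2, 4]

Answer: M ≅ ℤ/2 ⊕ ℤ/4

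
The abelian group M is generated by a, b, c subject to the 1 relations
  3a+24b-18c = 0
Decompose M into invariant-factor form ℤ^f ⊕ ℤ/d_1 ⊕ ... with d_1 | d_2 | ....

rank_ℚ(R)=1; free=3−1=2
SNF(R) diag = [3] → torsion [3]

Answer: M ≅ ℤ^2 ⊕ ℤ/3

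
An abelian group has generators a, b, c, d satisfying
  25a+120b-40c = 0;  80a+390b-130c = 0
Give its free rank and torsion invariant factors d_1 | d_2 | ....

Answer: M ≅ ℤ^2 ⊕ ℤ/5 ⊕ ℤ/10

Derivation:
rank_ℚ(R)=2; free=4−2=2
SNF(R) diag = [5, 10] → torsion [5, 10]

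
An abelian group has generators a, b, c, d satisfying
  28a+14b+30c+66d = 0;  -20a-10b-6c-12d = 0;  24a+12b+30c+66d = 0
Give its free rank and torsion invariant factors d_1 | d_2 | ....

Answer: M ≅ ℤ^1 ⊕ ℤ/2 ⊕ ℤ/6 ⊕ ℤ/6

Derivation:
rank_ℚ(R)=3; free=4−3=1
SNF(R) diag = [2, 6, 6] → torsion [2, 6, 6]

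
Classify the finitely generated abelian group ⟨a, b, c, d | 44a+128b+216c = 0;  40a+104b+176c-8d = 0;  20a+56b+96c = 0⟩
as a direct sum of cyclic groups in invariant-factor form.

rank_ℚ(R)=3; free=4−3=1
SNF(R) diag = [4, 8, 24] → torsion [4, 8, 24]

Answer: M ≅ ℤ^1 ⊕ ℤ/4 ⊕ ℤ/8 ⊕ ℤ/24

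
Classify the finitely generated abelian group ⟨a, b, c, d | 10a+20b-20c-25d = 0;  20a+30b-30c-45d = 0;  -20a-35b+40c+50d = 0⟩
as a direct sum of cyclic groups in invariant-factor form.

Answer: M ≅ ℤ^1 ⊕ ℤ/5 ⊕ ℤ/5 ⊕ ℤ/10

Derivation:
rank_ℚ(R)=3; free=4−3=1
SNF(R) diag = [5, 5, 10] → torsion [5, 5, 10]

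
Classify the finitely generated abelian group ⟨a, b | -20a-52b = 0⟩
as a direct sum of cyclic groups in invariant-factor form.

rank_ℚ(R)=1; free=2−1=1
SNF(R) diag = [4] → torsion [4]

Answer: M ≅ ℤ^1 ⊕ ℤ/4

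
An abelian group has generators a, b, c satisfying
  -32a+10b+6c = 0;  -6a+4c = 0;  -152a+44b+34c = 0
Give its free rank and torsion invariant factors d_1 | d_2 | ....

rank_ℚ(R)=3; free=3−3=0
SNF(R) diag = [2, 2, 2] → torsion [2, 2, 2]

Answer: M ≅ ℤ/2 ⊕ ℤ/2 ⊕ ℤ/2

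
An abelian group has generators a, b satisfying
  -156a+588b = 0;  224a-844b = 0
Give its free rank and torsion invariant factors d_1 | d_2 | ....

Answer: M ≅ ℤ/4 ⊕ ℤ/12

Derivation:
rank_ℚ(R)=2; free=2−2=0
SNF(R) diag = [4, 12] → torsion [4, 12]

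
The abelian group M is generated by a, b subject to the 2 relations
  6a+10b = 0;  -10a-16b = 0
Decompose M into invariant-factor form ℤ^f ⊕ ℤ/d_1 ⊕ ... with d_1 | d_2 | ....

rank_ℚ(R)=2; free=2−2=0
SNF(R) diag = [2, 2] → torsion [2, 2]

Answer: M ≅ ℤ/2 ⊕ ℤ/2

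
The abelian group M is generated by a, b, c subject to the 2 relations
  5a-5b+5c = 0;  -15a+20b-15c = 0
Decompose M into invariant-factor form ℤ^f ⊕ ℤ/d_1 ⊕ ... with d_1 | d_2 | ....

Answer: M ≅ ℤ^1 ⊕ ℤ/5 ⊕ ℤ/5

Derivation:
rank_ℚ(R)=2; free=3−2=1
SNF(R) diag = [5, 5] → torsion [5, 5]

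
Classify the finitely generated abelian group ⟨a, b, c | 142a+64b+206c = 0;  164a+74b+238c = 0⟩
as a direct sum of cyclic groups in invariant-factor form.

rank_ℚ(R)=2; free=3−2=1
SNF(R) diag = [2, 6] → torsion [2, 6]

Answer: M ≅ ℤ^1 ⊕ ℤ/2 ⊕ ℤ/6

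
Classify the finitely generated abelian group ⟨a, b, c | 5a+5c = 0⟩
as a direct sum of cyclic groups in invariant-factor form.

Answer: M ≅ ℤ^2 ⊕ ℤ/5

Derivation:
rank_ℚ(R)=1; free=3−1=2
SNF(R) diag = [5] → torsion [5]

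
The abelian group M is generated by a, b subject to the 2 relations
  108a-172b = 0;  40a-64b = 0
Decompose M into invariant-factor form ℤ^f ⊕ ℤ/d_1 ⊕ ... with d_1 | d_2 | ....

Answer: M ≅ ℤ/4 ⊕ ℤ/8

Derivation:
rank_ℚ(R)=2; free=2−2=0
SNF(R) diag = [4, 8] → torsion [4, 8]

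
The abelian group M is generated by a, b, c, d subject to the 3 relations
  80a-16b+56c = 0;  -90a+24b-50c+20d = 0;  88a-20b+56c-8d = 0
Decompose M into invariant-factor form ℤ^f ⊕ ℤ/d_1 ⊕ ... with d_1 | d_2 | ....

Answer: M ≅ ℤ^1 ⊕ ℤ/2 ⊕ ℤ/4 ⊕ ℤ/8

Derivation:
rank_ℚ(R)=3; free=4−3=1
SNF(R) diag = [2, 4, 8] → torsion [2, 4, 8]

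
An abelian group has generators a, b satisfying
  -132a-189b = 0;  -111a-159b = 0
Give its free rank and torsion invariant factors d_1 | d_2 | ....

rank_ℚ(R)=2; free=2−2=0
SNF(R) diag = [3, 3] → torsion [3, 3]

Answer: M ≅ ℤ/3 ⊕ ℤ/3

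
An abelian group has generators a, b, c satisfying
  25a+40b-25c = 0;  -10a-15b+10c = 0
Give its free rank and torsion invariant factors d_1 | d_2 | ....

rank_ℚ(R)=2; free=3−2=1
SNF(R) diag = [5, 5] → torsion [5, 5]

Answer: M ≅ ℤ^1 ⊕ ℤ/5 ⊕ ℤ/5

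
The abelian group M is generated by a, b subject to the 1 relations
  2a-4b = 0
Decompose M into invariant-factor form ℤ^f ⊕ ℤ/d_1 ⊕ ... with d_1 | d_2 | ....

Answer: M ≅ ℤ^1 ⊕ ℤ/2

Derivation:
rank_ℚ(R)=1; free=2−1=1
SNF(R) diag = [2] → torsion [2]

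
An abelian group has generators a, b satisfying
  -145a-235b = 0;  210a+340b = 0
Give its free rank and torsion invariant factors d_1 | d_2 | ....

rank_ℚ(R)=2; free=2−2=0
SNF(R) diag = [5, 10] → torsion [5, 10]

Answer: M ≅ ℤ/5 ⊕ ℤ/10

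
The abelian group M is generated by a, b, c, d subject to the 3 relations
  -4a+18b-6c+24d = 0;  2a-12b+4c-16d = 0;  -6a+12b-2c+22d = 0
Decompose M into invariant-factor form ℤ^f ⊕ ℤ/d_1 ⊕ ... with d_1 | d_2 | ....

Answer: M ≅ ℤ^1 ⊕ ℤ/2 ⊕ ℤ/2 ⊕ ℤ/2

Derivation:
rank_ℚ(R)=3; free=4−3=1
SNF(R) diag = [2, 2, 2] → torsion [2, 2, 2]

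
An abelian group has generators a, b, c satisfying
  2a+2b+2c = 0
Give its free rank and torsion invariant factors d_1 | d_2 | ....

Answer: M ≅ ℤ^2 ⊕ ℤ/2

Derivation:
rank_ℚ(R)=1; free=3−1=2
SNF(R) diag = [2] → torsion [2]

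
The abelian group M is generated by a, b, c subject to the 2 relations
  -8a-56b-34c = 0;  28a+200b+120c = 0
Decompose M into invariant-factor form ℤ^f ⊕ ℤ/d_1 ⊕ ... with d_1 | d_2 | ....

Answer: M ≅ ℤ^1 ⊕ ℤ/2 ⊕ ℤ/4

Derivation:
rank_ℚ(R)=2; free=3−2=1
SNF(R) diag = [2, 4] → torsion [2, 4]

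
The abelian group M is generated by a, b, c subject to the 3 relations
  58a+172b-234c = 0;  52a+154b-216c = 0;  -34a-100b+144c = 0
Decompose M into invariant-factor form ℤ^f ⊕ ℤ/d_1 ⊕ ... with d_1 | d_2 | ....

Answer: M ≅ ℤ/2 ⊕ ℤ/6 ⊕ ℤ/18

Derivation:
rank_ℚ(R)=3; free=3−3=0
SNF(R) diag = [2, 6, 18] → torsion [2, 6, 18]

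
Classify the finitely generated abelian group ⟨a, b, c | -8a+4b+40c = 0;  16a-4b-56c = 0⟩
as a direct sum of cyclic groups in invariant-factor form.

rank_ℚ(R)=2; free=3−2=1
SNF(R) diag = [4, 8] → torsion [4, 8]

Answer: M ≅ ℤ^1 ⊕ ℤ/4 ⊕ ℤ/8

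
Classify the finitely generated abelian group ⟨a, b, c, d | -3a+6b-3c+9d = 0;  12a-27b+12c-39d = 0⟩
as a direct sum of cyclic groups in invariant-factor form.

rank_ℚ(R)=2; free=4−2=2
SNF(R) diag = [3, 3] → torsion [3, 3]

Answer: M ≅ ℤ^2 ⊕ ℤ/3 ⊕ ℤ/3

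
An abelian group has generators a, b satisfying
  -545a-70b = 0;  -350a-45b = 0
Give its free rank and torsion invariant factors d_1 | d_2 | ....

Answer: M ≅ ℤ/5 ⊕ ℤ/5

Derivation:
rank_ℚ(R)=2; free=2−2=0
SNF(R) diag = [5, 5] → torsion [5, 5]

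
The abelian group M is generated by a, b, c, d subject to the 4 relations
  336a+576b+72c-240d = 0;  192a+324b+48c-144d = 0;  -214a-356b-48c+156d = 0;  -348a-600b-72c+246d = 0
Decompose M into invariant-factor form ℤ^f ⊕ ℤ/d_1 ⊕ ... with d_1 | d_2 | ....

Answer: M ≅ ℤ/2 ⊕ ℤ/6 ⊕ ℤ/12 ⊕ ℤ/24

Derivation:
rank_ℚ(R)=4; free=4−4=0
SNF(R) diag = [2, 6, 12, 24] → torsion [2, 6, 12, 24]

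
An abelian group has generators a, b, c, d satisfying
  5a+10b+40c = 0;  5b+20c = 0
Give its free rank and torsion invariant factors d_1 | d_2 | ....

Answer: M ≅ ℤ^2 ⊕ ℤ/5 ⊕ ℤ/5

Derivation:
rank_ℚ(R)=2; free=4−2=2
SNF(R) diag = [5, 5] → torsion [5, 5]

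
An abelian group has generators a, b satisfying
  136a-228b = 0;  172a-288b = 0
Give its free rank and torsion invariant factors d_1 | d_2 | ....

rank_ℚ(R)=2; free=2−2=0
SNF(R) diag = [4, 12] → torsion [4, 12]

Answer: M ≅ ℤ/4 ⊕ ℤ/12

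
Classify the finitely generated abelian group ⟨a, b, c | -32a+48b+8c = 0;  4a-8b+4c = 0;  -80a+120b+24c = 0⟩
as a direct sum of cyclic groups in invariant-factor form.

rank_ℚ(R)=3; free=3−3=0
SNF(R) diag = [4, 8, 8] → torsion [4, 8, 8]

Answer: M ≅ ℤ/4 ⊕ ℤ/8 ⊕ ℤ/8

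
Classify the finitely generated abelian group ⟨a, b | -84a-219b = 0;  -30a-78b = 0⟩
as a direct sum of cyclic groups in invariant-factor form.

Answer: M ≅ ℤ/3 ⊕ ℤ/6

Derivation:
rank_ℚ(R)=2; free=2−2=0
SNF(R) diag = [3, 6] → torsion [3, 6]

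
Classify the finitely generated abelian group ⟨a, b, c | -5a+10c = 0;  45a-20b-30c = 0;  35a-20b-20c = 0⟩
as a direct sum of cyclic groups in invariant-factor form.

rank_ℚ(R)=3; free=3−3=0
SNF(R) diag = [5, 10, 20] → torsion [5, 10, 20]

Answer: M ≅ ℤ/5 ⊕ ℤ/10 ⊕ ℤ/20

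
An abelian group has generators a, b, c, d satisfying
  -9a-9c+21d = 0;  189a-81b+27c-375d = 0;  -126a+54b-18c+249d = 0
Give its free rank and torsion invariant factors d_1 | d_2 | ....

rank_ℚ(R)=3; free=4−3=1
SNF(R) diag = [3, 9, 27] → torsion [3, 9, 27]

Answer: M ≅ ℤ^1 ⊕ ℤ/3 ⊕ ℤ/9 ⊕ ℤ/27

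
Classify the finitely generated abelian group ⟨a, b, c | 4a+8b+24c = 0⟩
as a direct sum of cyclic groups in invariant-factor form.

rank_ℚ(R)=1; free=3−1=2
SNF(R) diag = [4] → torsion [4]

Answer: M ≅ ℤ^2 ⊕ ℤ/4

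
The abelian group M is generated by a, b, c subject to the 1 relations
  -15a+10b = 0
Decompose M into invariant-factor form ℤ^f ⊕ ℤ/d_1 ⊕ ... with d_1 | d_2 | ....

Answer: M ≅ ℤ^2 ⊕ ℤ/5

Derivation:
rank_ℚ(R)=1; free=3−1=2
SNF(R) diag = [5] → torsion [5]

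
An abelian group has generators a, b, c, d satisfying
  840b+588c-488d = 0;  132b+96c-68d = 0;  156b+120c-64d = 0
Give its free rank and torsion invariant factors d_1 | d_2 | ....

rank_ℚ(R)=3; free=4−3=1
SNF(R) diag = [4, 12, 36] → torsion [4, 12, 36]

Answer: M ≅ ℤ^1 ⊕ ℤ/4 ⊕ ℤ/12 ⊕ ℤ/36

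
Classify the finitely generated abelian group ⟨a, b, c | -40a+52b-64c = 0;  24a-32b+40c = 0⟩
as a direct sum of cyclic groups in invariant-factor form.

Answer: M ≅ ℤ^1 ⊕ ℤ/4 ⊕ ℤ/8

Derivation:
rank_ℚ(R)=2; free=3−2=1
SNF(R) diag = [4, 8] → torsion [4, 8]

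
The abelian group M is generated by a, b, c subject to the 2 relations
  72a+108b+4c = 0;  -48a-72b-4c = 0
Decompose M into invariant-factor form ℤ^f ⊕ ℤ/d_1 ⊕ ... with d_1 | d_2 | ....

Answer: M ≅ ℤ^1 ⊕ ℤ/4 ⊕ ℤ/12

Derivation:
rank_ℚ(R)=2; free=3−2=1
SNF(R) diag = [4, 12] → torsion [4, 12]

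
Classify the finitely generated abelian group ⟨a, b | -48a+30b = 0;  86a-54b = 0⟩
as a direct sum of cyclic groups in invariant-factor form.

Answer: M ≅ ℤ/2 ⊕ ℤ/6

Derivation:
rank_ℚ(R)=2; free=2−2=0
SNF(R) diag = [2, 6] → torsion [2, 6]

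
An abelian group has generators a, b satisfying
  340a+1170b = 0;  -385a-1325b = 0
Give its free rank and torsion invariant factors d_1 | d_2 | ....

Answer: M ≅ ℤ/5 ⊕ ℤ/10

Derivation:
rank_ℚ(R)=2; free=2−2=0
SNF(R) diag = [5, 10] → torsion [5, 10]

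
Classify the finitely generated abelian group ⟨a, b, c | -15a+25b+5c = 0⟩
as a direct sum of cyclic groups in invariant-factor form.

rank_ℚ(R)=1; free=3−1=2
SNF(R) diag = [5] → torsion [5]

Answer: M ≅ ℤ^2 ⊕ ℤ/5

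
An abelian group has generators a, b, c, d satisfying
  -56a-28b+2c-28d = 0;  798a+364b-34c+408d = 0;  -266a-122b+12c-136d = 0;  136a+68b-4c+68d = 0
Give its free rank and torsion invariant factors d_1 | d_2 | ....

rank_ℚ(R)=4; free=4−4=0
SNF(R) diag = [2, 2, 6, 12] → torsion [2, 2, 6, 12]

Answer: M ≅ ℤ/2 ⊕ ℤ/2 ⊕ ℤ/6 ⊕ ℤ/12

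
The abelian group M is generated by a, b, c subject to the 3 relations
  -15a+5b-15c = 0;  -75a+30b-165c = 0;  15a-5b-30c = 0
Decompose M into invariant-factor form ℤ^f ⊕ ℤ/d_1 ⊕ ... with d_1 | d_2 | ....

Answer: M ≅ ℤ/5 ⊕ ℤ/15 ⊕ ℤ/45

Derivation:
rank_ℚ(R)=3; free=3−3=0
SNF(R) diag = [5, 15, 45] → torsion [5, 15, 45]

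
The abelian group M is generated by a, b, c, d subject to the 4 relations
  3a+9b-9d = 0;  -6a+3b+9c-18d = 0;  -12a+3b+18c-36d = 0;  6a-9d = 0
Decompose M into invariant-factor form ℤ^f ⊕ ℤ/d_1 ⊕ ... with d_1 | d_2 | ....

rank_ℚ(R)=4; free=4−4=0
SNF(R) diag = [3, 3, 9, 9] → torsion [3, 3, 9, 9]

Answer: M ≅ ℤ/3 ⊕ ℤ/3 ⊕ ℤ/9 ⊕ ℤ/9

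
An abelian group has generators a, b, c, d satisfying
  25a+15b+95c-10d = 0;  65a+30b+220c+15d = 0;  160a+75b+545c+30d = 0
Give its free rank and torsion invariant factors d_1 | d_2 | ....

Answer: M ≅ ℤ^1 ⊕ ℤ/5 ⊕ ℤ/5 ⊕ ℤ/15

Derivation:
rank_ℚ(R)=3; free=4−3=1
SNF(R) diag = [5, 5, 15] → torsion [5, 5, 15]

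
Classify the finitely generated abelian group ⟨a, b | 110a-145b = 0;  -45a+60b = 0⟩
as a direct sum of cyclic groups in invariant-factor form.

rank_ℚ(R)=2; free=2−2=0
SNF(R) diag = [5, 15] → torsion [5, 15]

Answer: M ≅ ℤ/5 ⊕ ℤ/15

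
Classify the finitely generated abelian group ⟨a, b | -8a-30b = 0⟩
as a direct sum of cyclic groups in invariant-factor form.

Answer: M ≅ ℤ^1 ⊕ ℤ/2

Derivation:
rank_ℚ(R)=1; free=2−1=1
SNF(R) diag = [2] → torsion [2]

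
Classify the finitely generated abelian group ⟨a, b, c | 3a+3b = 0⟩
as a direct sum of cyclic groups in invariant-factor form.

Answer: M ≅ ℤ^2 ⊕ ℤ/3

Derivation:
rank_ℚ(R)=1; free=3−1=2
SNF(R) diag = [3] → torsion [3]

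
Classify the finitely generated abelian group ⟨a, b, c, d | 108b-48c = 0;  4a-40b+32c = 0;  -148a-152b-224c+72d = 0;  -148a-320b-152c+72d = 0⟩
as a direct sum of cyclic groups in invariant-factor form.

rank_ℚ(R)=4; free=4−4=0
SNF(R) diag = [4, 12, 24, 72] → torsion [4, 12, 24, 72]

Answer: M ≅ ℤ/4 ⊕ ℤ/12 ⊕ ℤ/24 ⊕ ℤ/72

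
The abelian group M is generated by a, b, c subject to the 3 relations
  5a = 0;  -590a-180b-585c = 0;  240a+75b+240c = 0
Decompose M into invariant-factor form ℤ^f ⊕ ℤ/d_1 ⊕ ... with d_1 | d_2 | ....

rank_ℚ(R)=3; free=3−3=0
SNF(R) diag = [5, 15, 45] → torsion [5, 15, 45]

Answer: M ≅ ℤ/5 ⊕ ℤ/15 ⊕ ℤ/45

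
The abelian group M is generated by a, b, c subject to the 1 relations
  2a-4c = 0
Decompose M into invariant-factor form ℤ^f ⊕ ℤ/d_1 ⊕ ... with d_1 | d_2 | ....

rank_ℚ(R)=1; free=3−1=2
SNF(R) diag = [2] → torsion [2]

Answer: M ≅ ℤ^2 ⊕ ℤ/2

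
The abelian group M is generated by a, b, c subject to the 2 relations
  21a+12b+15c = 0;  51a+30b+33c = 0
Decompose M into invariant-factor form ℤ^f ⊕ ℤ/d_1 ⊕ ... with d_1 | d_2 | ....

rank_ℚ(R)=2; free=3−2=1
SNF(R) diag = [3, 6] → torsion [3, 6]

Answer: M ≅ ℤ^1 ⊕ ℤ/3 ⊕ ℤ/6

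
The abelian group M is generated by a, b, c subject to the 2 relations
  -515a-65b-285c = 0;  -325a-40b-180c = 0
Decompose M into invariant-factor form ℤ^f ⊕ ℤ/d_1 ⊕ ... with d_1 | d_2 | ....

rank_ℚ(R)=2; free=3−2=1
SNF(R) diag = [5, 15] → torsion [5, 15]

Answer: M ≅ ℤ^1 ⊕ ℤ/5 ⊕ ℤ/15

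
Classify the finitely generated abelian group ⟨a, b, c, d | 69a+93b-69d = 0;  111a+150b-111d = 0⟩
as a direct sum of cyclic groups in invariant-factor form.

Answer: M ≅ ℤ^2 ⊕ ℤ/3 ⊕ ℤ/9

Derivation:
rank_ℚ(R)=2; free=4−2=2
SNF(R) diag = [3, 9] → torsion [3, 9]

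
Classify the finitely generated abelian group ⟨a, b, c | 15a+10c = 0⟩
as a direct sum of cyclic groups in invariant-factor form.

Answer: M ≅ ℤ^2 ⊕ ℤ/5

Derivation:
rank_ℚ(R)=1; free=3−1=2
SNF(R) diag = [5] → torsion [5]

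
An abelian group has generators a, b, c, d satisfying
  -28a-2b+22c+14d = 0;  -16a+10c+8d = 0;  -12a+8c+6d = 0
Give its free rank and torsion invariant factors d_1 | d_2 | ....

rank_ℚ(R)=3; free=4−3=1
SNF(R) diag = [2, 2, 2] → torsion [2, 2, 2]

Answer: M ≅ ℤ^1 ⊕ ℤ/2 ⊕ ℤ/2 ⊕ ℤ/2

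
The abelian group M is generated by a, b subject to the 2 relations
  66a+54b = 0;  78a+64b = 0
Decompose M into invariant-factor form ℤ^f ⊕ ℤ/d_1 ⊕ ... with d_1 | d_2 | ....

Answer: M ≅ ℤ/2 ⊕ ℤ/6

Derivation:
rank_ℚ(R)=2; free=2−2=0
SNF(R) diag = [2, 6] → torsion [2, 6]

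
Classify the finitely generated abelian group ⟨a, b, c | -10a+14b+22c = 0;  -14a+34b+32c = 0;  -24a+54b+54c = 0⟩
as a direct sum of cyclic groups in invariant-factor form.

Answer: M ≅ ℤ/2 ⊕ ℤ/6 ⊕ ℤ/6

Derivation:
rank_ℚ(R)=3; free=3−3=0
SNF(R) diag = [2, 6, 6] → torsion [2, 6, 6]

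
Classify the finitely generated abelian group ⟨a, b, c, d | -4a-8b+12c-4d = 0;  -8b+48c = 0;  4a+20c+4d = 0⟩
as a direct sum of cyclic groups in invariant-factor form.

Answer: M ≅ ℤ^1 ⊕ ℤ/4 ⊕ ℤ/8 ⊕ ℤ/16

Derivation:
rank_ℚ(R)=3; free=4−3=1
SNF(R) diag = [4, 8, 16] → torsion [4, 8, 16]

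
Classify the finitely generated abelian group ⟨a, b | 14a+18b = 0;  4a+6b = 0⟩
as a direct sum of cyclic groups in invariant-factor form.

Answer: M ≅ ℤ/2 ⊕ ℤ/6

Derivation:
rank_ℚ(R)=2; free=2−2=0
SNF(R) diag = [2, 6] → torsion [2, 6]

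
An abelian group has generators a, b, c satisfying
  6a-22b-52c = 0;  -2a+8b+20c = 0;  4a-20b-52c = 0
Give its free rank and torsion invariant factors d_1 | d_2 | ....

Answer: M ≅ ℤ/2 ⊕ ℤ/2 ⊕ ℤ/4

Derivation:
rank_ℚ(R)=3; free=3−3=0
SNF(R) diag = [2, 2, 4] → torsion [2, 2, 4]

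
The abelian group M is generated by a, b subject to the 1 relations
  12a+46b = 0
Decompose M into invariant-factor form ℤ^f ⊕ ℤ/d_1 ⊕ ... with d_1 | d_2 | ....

Answer: M ≅ ℤ^1 ⊕ ℤ/2

Derivation:
rank_ℚ(R)=1; free=2−1=1
SNF(R) diag = [2] → torsion [2]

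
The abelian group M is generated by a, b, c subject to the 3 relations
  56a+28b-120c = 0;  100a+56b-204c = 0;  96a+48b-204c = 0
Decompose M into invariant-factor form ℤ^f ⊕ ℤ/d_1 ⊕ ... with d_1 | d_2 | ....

Answer: M ≅ ℤ/4 ⊕ ℤ/12 ⊕ ℤ/12

Derivation:
rank_ℚ(R)=3; free=3−3=0
SNF(R) diag = [4, 12, 12] → torsion [4, 12, 12]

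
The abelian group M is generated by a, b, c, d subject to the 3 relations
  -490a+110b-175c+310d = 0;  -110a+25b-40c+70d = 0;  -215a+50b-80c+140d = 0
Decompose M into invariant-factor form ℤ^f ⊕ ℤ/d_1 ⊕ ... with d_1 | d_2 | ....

rank_ℚ(R)=3; free=4−3=1
SNF(R) diag = [5, 5, 5] → torsion [5, 5, 5]

Answer: M ≅ ℤ^1 ⊕ ℤ/5 ⊕ ℤ/5 ⊕ ℤ/5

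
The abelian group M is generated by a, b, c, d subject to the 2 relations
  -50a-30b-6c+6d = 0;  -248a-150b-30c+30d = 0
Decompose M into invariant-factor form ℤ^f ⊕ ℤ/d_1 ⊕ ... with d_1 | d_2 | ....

Answer: M ≅ ℤ^2 ⊕ ℤ/2 ⊕ ℤ/6

Derivation:
rank_ℚ(R)=2; free=4−2=2
SNF(R) diag = [2, 6] → torsion [2, 6]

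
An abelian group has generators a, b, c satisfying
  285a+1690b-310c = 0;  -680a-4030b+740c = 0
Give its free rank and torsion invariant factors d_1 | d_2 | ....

rank_ℚ(R)=2; free=3−2=1
SNF(R) diag = [5, 10] → torsion [5, 10]

Answer: M ≅ ℤ^1 ⊕ ℤ/5 ⊕ ℤ/10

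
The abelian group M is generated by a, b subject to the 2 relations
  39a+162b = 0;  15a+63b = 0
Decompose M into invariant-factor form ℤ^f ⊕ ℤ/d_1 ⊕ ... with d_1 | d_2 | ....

Answer: M ≅ ℤ/3 ⊕ ℤ/9

Derivation:
rank_ℚ(R)=2; free=2−2=0
SNF(R) diag = [3, 9] → torsion [3, 9]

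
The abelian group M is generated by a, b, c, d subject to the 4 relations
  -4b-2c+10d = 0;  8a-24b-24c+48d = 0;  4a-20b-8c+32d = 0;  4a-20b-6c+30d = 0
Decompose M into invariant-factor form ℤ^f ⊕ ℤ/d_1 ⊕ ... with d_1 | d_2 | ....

rank_ℚ(R)=4; free=4−4=0
SNF(R) diag = [2, 4, 4, 8] → torsion [2, 4, 4, 8]

Answer: M ≅ ℤ/2 ⊕ ℤ/4 ⊕ ℤ/4 ⊕ ℤ/8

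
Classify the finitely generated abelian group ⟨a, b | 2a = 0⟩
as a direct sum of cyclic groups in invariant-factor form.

Answer: M ≅ ℤ^1 ⊕ ℤ/2

Derivation:
rank_ℚ(R)=1; free=2−1=1
SNF(R) diag = [2] → torsion [2]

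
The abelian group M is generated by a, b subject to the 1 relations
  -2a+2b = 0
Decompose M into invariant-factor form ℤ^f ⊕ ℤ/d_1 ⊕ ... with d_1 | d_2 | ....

Answer: M ≅ ℤ^1 ⊕ ℤ/2

Derivation:
rank_ℚ(R)=1; free=2−1=1
SNF(R) diag = [2] → torsion [2]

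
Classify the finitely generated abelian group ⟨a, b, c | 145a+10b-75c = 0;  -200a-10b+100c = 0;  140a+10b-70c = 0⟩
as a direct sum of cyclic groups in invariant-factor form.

Answer: M ≅ ℤ/5 ⊕ ℤ/10 ⊕ ℤ/30

Derivation:
rank_ℚ(R)=3; free=3−3=0
SNF(R) diag = [5, 10, 30] → torsion [5, 10, 30]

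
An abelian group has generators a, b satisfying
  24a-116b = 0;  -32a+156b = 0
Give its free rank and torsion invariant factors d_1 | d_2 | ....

Answer: M ≅ ℤ/4 ⊕ ℤ/8

Derivation:
rank_ℚ(R)=2; free=2−2=0
SNF(R) diag = [4, 8] → torsion [4, 8]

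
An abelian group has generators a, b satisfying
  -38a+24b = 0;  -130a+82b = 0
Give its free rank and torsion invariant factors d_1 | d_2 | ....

Answer: M ≅ ℤ/2 ⊕ ℤ/2

Derivation:
rank_ℚ(R)=2; free=2−2=0
SNF(R) diag = [2, 2] → torsion [2, 2]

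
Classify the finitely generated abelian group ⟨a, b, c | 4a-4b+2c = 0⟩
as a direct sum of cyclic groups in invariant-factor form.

Answer: M ≅ ℤ^2 ⊕ ℤ/2

Derivation:
rank_ℚ(R)=1; free=3−1=2
SNF(R) diag = [2] → torsion [2]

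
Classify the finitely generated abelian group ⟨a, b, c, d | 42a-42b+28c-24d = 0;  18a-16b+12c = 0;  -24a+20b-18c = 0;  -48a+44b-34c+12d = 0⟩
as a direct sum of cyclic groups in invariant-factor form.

Answer: M ≅ ℤ/2 ⊕ ℤ/2 ⊕ ℤ/6 ⊕ ℤ/12

Derivation:
rank_ℚ(R)=4; free=4−4=0
SNF(R) diag = [2, 2, 6, 12] → torsion [2, 2, 6, 12]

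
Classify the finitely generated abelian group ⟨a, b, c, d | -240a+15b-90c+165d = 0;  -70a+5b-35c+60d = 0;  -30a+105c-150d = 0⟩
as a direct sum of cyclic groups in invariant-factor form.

rank_ℚ(R)=3; free=4−3=1
SNF(R) diag = [5, 15, 45] → torsion [5, 15, 45]

Answer: M ≅ ℤ^1 ⊕ ℤ/5 ⊕ ℤ/15 ⊕ ℤ/45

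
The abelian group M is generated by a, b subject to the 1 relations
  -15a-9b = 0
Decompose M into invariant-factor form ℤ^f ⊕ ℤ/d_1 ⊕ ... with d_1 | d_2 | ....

rank_ℚ(R)=1; free=2−1=1
SNF(R) diag = [3] → torsion [3]

Answer: M ≅ ℤ^1 ⊕ ℤ/3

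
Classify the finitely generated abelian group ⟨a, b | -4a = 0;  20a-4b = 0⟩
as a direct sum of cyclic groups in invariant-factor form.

rank_ℚ(R)=2; free=2−2=0
SNF(R) diag = [4, 4] → torsion [4, 4]

Answer: M ≅ ℤ/4 ⊕ ℤ/4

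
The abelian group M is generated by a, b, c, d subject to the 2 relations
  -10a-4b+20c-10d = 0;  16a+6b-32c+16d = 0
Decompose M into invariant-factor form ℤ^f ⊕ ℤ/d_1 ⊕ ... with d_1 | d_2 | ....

rank_ℚ(R)=2; free=4−2=2
SNF(R) diag = [2, 2] → torsion [2, 2]

Answer: M ≅ ℤ^2 ⊕ ℤ/2 ⊕ ℤ/2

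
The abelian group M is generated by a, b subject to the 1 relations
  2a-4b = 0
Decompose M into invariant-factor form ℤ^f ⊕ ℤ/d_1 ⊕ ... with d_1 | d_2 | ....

rank_ℚ(R)=1; free=2−1=1
SNF(R) diag = [2] → torsion [2]

Answer: M ≅ ℤ^1 ⊕ ℤ/2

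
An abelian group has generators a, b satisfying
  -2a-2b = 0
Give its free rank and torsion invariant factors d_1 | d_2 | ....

Answer: M ≅ ℤ^1 ⊕ ℤ/2

Derivation:
rank_ℚ(R)=1; free=2−1=1
SNF(R) diag = [2] → torsion [2]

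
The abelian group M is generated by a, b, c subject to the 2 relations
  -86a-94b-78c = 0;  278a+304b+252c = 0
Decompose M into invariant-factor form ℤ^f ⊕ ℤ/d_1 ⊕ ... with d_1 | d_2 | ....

rank_ℚ(R)=2; free=3−2=1
SNF(R) diag = [2, 6] → torsion [2, 6]

Answer: M ≅ ℤ^1 ⊕ ℤ/2 ⊕ ℤ/6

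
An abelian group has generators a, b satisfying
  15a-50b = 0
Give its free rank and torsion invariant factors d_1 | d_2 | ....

Answer: M ≅ ℤ^1 ⊕ ℤ/5

Derivation:
rank_ℚ(R)=1; free=2−1=1
SNF(R) diag = [5] → torsion [5]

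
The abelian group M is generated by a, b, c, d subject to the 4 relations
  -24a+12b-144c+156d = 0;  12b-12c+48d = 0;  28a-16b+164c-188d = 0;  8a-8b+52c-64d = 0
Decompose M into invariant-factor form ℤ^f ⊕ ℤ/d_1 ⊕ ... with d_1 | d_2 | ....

Answer: M ≅ ℤ/4 ⊕ ℤ/12 ⊕ ℤ/12 ⊕ ℤ/12

Derivation:
rank_ℚ(R)=4; free=4−4=0
SNF(R) diag = [4, 12, 12, 12] → torsion [4, 12, 12, 12]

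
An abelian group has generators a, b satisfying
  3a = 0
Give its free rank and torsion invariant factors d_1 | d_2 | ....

rank_ℚ(R)=1; free=2−1=1
SNF(R) diag = [3] → torsion [3]

Answer: M ≅ ℤ^1 ⊕ ℤ/3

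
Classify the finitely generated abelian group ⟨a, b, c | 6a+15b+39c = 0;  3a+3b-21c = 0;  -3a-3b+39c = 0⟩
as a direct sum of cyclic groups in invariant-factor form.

rank_ℚ(R)=3; free=3−3=0
SNF(R) diag = [3, 9, 18] → torsion [3, 9, 18]

Answer: M ≅ ℤ/3 ⊕ ℤ/9 ⊕ ℤ/18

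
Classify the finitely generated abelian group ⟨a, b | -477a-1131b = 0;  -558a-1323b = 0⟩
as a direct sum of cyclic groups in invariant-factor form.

Answer: M ≅ ℤ/3 ⊕ ℤ/9

Derivation:
rank_ℚ(R)=2; free=2−2=0
SNF(R) diag = [3, 9] → torsion [3, 9]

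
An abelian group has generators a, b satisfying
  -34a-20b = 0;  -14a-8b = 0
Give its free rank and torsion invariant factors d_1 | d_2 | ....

rank_ℚ(R)=2; free=2−2=0
SNF(R) diag = [2, 4] → torsion [2, 4]

Answer: M ≅ ℤ/2 ⊕ ℤ/4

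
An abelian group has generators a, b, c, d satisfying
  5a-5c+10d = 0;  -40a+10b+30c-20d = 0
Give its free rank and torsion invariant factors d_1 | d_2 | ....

Answer: M ≅ ℤ^2 ⊕ ℤ/5 ⊕ ℤ/10

Derivation:
rank_ℚ(R)=2; free=4−2=2
SNF(R) diag = [5, 10] → torsion [5, 10]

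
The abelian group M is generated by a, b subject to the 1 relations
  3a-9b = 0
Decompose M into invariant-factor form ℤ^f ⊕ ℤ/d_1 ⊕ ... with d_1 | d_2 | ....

rank_ℚ(R)=1; free=2−1=1
SNF(R) diag = [3] → torsion [3]

Answer: M ≅ ℤ^1 ⊕ ℤ/3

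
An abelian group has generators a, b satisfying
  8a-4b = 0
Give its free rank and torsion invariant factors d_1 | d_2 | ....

Answer: M ≅ ℤ^1 ⊕ ℤ/4

Derivation:
rank_ℚ(R)=1; free=2−1=1
SNF(R) diag = [4] → torsion [4]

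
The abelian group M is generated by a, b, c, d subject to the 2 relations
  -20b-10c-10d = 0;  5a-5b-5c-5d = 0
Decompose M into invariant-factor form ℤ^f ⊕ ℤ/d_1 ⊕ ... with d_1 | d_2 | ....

Answer: M ≅ ℤ^2 ⊕ ℤ/5 ⊕ ℤ/10

Derivation:
rank_ℚ(R)=2; free=4−2=2
SNF(R) diag = [5, 10] → torsion [5, 10]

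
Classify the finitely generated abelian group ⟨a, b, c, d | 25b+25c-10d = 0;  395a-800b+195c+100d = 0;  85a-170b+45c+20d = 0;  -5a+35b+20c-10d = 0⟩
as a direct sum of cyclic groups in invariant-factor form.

Answer: M ≅ ℤ/5 ⊕ ℤ/5 ⊕ ℤ/10 ⊕ ℤ/20

Derivation:
rank_ℚ(R)=4; free=4−4=0
SNF(R) diag = [5, 5, 10, 20] → torsion [5, 5, 10, 20]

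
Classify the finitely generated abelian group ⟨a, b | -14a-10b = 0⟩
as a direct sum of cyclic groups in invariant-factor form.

Answer: M ≅ ℤ^1 ⊕ ℤ/2

Derivation:
rank_ℚ(R)=1; free=2−1=1
SNF(R) diag = [2] → torsion [2]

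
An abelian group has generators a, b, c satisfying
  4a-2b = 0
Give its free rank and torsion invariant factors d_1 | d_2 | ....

rank_ℚ(R)=1; free=3−1=2
SNF(R) diag = [2] → torsion [2]

Answer: M ≅ ℤ^2 ⊕ ℤ/2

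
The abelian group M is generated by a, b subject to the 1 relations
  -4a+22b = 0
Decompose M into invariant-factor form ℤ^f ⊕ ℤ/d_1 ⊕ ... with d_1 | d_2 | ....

rank_ℚ(R)=1; free=2−1=1
SNF(R) diag = [2] → torsion [2]

Answer: M ≅ ℤ^1 ⊕ ℤ/2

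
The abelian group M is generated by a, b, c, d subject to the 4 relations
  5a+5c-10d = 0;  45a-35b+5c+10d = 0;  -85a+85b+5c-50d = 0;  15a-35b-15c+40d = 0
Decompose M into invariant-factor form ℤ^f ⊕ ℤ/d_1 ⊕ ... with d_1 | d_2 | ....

Answer: M ≅ ℤ/5 ⊕ ℤ/5 ⊕ ℤ/10 ⊕ ℤ/10

Derivation:
rank_ℚ(R)=4; free=4−4=0
SNF(R) diag = [5, 5, 10, 10] → torsion [5, 5, 10, 10]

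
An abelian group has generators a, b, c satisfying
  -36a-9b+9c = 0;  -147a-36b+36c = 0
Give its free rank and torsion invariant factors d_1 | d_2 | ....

rank_ℚ(R)=2; free=3−2=1
SNF(R) diag = [3, 9] → torsion [3, 9]

Answer: M ≅ ℤ^1 ⊕ ℤ/3 ⊕ ℤ/9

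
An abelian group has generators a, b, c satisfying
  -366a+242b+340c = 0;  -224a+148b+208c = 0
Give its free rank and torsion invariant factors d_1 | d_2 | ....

Answer: M ≅ ℤ^1 ⊕ ℤ/2 ⊕ ℤ/4

Derivation:
rank_ℚ(R)=2; free=3−2=1
SNF(R) diag = [2, 4] → torsion [2, 4]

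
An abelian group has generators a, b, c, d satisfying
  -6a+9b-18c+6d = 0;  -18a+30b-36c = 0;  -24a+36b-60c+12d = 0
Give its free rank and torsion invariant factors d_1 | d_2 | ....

Answer: M ≅ ℤ^1 ⊕ ℤ/3 ⊕ ℤ/6 ⊕ ℤ/12

Derivation:
rank_ℚ(R)=3; free=4−3=1
SNF(R) diag = [3, 6, 12] → torsion [3, 6, 12]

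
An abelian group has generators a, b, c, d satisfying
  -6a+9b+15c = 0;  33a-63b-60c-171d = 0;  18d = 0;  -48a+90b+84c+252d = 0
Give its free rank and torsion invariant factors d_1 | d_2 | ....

Answer: M ≅ ℤ/3 ⊕ ℤ/9 ⊕ ℤ/18 ⊕ ℤ/18

Derivation:
rank_ℚ(R)=4; free=4−4=0
SNF(R) diag = [3, 9, 18, 18] → torsion [3, 9, 18, 18]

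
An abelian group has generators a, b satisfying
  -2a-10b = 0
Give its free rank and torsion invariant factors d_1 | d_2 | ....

Answer: M ≅ ℤ^1 ⊕ ℤ/2

Derivation:
rank_ℚ(R)=1; free=2−1=1
SNF(R) diag = [2] → torsion [2]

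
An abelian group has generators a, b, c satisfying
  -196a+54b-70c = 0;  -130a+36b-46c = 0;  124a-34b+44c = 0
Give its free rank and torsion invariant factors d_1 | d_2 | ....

rank_ℚ(R)=3; free=3−3=0
SNF(R) diag = [2, 2, 6] → torsion [2, 2, 6]

Answer: M ≅ ℤ/2 ⊕ ℤ/2 ⊕ ℤ/6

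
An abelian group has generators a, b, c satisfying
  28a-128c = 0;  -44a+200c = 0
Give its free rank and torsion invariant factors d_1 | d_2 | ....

Answer: M ≅ ℤ^1 ⊕ ℤ/4 ⊕ ℤ/8

Derivation:
rank_ℚ(R)=2; free=3−2=1
SNF(R) diag = [4, 8] → torsion [4, 8]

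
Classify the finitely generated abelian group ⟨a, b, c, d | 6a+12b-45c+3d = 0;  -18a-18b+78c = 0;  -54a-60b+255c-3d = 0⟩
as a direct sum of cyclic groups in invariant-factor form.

rank_ℚ(R)=3; free=4−3=1
SNF(R) diag = [3, 6, 6] → torsion [3, 6, 6]

Answer: M ≅ ℤ^1 ⊕ ℤ/3 ⊕ ℤ/6 ⊕ ℤ/6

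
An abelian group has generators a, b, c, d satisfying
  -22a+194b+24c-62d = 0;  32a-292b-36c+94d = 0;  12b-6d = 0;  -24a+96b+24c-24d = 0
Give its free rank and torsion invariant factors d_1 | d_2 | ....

Answer: M ≅ ℤ/2 ⊕ ℤ/6 ⊕ ℤ/12 ⊕ ℤ/24

Derivation:
rank_ℚ(R)=4; free=4−4=0
SNF(R) diag = [2, 6, 12, 24] → torsion [2, 6, 12, 24]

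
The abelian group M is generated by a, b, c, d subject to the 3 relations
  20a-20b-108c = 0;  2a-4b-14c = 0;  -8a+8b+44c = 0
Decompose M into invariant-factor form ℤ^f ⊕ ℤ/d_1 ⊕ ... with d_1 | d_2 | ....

rank_ℚ(R)=3; free=4−3=1
SNF(R) diag = [2, 4, 4] → torsion [2, 4, 4]

Answer: M ≅ ℤ^1 ⊕ ℤ/2 ⊕ ℤ/4 ⊕ ℤ/4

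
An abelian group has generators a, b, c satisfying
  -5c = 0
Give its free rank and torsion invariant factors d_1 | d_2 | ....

rank_ℚ(R)=1; free=3−1=2
SNF(R) diag = [5] → torsion [5]

Answer: M ≅ ℤ^2 ⊕ ℤ/5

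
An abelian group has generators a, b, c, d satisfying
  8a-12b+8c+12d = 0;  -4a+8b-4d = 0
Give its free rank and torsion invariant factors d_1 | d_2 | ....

Answer: M ≅ ℤ^2 ⊕ ℤ/4 ⊕ ℤ/4

Derivation:
rank_ℚ(R)=2; free=4−2=2
SNF(R) diag = [4, 4] → torsion [4, 4]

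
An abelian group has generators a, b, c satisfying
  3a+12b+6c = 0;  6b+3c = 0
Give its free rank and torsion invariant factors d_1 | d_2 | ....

rank_ℚ(R)=2; free=3−2=1
SNF(R) diag = [3, 3] → torsion [3, 3]

Answer: M ≅ ℤ^1 ⊕ ℤ/3 ⊕ ℤ/3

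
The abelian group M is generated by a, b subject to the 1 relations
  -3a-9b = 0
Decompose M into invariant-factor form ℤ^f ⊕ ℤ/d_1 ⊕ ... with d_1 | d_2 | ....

rank_ℚ(R)=1; free=2−1=1
SNF(R) diag = [3] → torsion [3]

Answer: M ≅ ℤ^1 ⊕ ℤ/3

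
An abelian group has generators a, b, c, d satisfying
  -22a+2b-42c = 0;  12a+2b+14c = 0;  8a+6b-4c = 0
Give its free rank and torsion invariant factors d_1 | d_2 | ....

Answer: M ≅ ℤ^1 ⊕ ℤ/2 ⊕ ℤ/2 ⊕ ℤ/2

Derivation:
rank_ℚ(R)=3; free=4−3=1
SNF(R) diag = [2, 2, 2] → torsion [2, 2, 2]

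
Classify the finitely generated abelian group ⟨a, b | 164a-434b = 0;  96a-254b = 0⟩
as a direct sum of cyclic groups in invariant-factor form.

Answer: M ≅ ℤ/2 ⊕ ℤ/4

Derivation:
rank_ℚ(R)=2; free=2−2=0
SNF(R) diag = [2, 4] → torsion [2, 4]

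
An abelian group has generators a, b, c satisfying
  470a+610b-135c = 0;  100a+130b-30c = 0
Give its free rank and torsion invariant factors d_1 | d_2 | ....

Answer: M ≅ ℤ^1 ⊕ ℤ/5 ⊕ ℤ/10

Derivation:
rank_ℚ(R)=2; free=3−2=1
SNF(R) diag = [5, 10] → torsion [5, 10]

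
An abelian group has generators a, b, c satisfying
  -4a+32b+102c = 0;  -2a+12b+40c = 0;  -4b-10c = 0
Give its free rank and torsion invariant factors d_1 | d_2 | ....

Answer: M ≅ ℤ/2 ⊕ ℤ/2 ⊕ ℤ/4

Derivation:
rank_ℚ(R)=3; free=3−3=0
SNF(R) diag = [2, 2, 4] → torsion [2, 2, 4]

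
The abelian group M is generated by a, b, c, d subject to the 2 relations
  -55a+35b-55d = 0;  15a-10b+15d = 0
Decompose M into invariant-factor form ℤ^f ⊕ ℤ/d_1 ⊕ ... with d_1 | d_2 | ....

rank_ℚ(R)=2; free=4−2=2
SNF(R) diag = [5, 5] → torsion [5, 5]

Answer: M ≅ ℤ^2 ⊕ ℤ/5 ⊕ ℤ/5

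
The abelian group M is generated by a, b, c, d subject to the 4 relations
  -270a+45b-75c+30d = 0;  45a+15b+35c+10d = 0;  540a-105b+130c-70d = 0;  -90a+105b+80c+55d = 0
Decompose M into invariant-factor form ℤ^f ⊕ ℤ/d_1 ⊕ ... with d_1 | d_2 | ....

rank_ℚ(R)=4; free=4−4=0
SNF(R) diag = [5, 15, 45, 135] → torsion [5, 15, 45, 135]

Answer: M ≅ ℤ/5 ⊕ ℤ/15 ⊕ ℤ/45 ⊕ ℤ/135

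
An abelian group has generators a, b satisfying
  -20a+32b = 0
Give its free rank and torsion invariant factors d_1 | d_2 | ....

rank_ℚ(R)=1; free=2−1=1
SNF(R) diag = [4] → torsion [4]

Answer: M ≅ ℤ^1 ⊕ ℤ/4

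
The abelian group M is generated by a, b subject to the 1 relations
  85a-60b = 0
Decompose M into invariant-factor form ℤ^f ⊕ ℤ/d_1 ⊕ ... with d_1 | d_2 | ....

rank_ℚ(R)=1; free=2−1=1
SNF(R) diag = [5] → torsion [5]

Answer: M ≅ ℤ^1 ⊕ ℤ/5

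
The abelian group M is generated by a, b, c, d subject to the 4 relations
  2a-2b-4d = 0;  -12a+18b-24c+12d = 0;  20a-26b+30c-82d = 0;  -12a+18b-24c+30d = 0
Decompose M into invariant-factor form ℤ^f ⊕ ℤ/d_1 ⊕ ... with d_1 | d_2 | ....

rank_ℚ(R)=4; free=4−4=0
SNF(R) diag = [2, 6, 6, 18] → torsion [2, 6, 6, 18]

Answer: M ≅ ℤ/2 ⊕ ℤ/6 ⊕ ℤ/6 ⊕ ℤ/18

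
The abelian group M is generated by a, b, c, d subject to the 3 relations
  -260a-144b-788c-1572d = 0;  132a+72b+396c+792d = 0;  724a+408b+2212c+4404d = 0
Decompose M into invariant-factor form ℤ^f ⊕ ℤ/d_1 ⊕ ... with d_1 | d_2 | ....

Answer: M ≅ ℤ^1 ⊕ ℤ/4 ⊕ ℤ/12 ⊕ ℤ/24

Derivation:
rank_ℚ(R)=3; free=4−3=1
SNF(R) diag = [4, 12, 24] → torsion [4, 12, 24]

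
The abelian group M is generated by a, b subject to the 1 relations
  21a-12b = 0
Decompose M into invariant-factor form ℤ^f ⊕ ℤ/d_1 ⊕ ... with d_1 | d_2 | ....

Answer: M ≅ ℤ^1 ⊕ ℤ/3

Derivation:
rank_ℚ(R)=1; free=2−1=1
SNF(R) diag = [3] → torsion [3]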